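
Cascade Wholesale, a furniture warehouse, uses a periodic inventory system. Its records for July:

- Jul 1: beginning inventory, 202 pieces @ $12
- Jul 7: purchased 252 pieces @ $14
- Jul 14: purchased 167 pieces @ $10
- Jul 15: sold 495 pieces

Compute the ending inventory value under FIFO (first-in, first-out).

Ending inventory = $1,260

Jul 15, 495 sold [FIFO — oldest first]: 202 @ $12 + 252 @ $14 + 41 @ $10 = $6,362
Ending inventory: 126 @ $10 = $1,260
Check: goods available $7,622 = COGS $6,362 + ending $1,260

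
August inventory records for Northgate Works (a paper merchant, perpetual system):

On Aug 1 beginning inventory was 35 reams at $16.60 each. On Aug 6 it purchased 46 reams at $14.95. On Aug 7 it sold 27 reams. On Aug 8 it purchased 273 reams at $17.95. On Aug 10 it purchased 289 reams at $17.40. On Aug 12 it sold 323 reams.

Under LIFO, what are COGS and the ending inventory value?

COGS = $6,042.55; ending inventory = $5,155.10

Aug 7, 27 sold [LIFO — newest first]: 27 @ $14.95 = $403.65
Aug 12, 323 sold [LIFO — newest first]: 289 @ $17.40 + 34 @ $17.95 = $5,638.90
Total COGS = $403.65 + $5,638.90 = $6,042.55
Ending inventory: 35 @ $16.60 + 19 @ $14.95 + 239 @ $17.95 = $5,155.10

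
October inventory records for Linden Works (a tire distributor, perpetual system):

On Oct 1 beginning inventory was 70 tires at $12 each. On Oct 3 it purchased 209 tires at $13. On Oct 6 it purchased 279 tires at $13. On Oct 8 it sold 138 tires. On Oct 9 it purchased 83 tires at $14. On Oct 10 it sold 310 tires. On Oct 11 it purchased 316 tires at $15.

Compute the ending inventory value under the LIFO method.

Oct 8, 138 sold [LIFO — newest first]: 138 @ $13 = $1,794
Oct 10, 310 sold [LIFO — newest first]: 83 @ $14 + 141 @ $13 + 86 @ $13 = $4,113
Total COGS = $1,794 + $4,113 = $5,907
Ending inventory: 70 @ $12 + 123 @ $13 + 316 @ $15 = $7,179
Check: goods available $13,086 = COGS $5,907 + ending $7,179

Ending inventory = $7,179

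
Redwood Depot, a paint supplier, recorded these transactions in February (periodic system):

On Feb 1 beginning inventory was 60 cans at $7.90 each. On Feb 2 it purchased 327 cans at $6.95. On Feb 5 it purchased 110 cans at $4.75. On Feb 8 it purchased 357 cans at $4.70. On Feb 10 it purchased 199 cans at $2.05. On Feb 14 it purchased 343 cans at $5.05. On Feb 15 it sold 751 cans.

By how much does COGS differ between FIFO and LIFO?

FIFO COGS: 60 @ $7.90 + 327 @ $6.95 + 110 @ $4.75 + 254 @ $4.70 = $4,462.95
LIFO COGS: 343 @ $5.05 + 199 @ $2.05 + 209 @ $4.70 = $3,122.40
Difference = |$4,462.95 − $3,122.40| = $1,340.55

$1,340.55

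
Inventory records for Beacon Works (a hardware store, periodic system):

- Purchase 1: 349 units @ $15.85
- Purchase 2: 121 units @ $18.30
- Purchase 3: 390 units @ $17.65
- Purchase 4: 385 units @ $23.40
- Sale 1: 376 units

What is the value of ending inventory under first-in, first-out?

Sale 1 (376) [FIFO — oldest first]: 349 @ $15.85 + 27 @ $18.30 = $6,025.75
Ending inventory: 94 @ $18.30 + 390 @ $17.65 + 385 @ $23.40 = $17,612.70

Ending inventory = $17,612.70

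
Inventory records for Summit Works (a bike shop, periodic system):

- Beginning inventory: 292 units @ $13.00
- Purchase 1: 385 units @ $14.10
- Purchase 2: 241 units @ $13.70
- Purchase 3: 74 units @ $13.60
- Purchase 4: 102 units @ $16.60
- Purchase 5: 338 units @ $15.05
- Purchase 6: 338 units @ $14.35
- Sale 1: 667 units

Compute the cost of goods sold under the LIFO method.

Sale 1 (667) [LIFO — newest first]: 338 @ $14.35 + 329 @ $15.05 = $9,801.75
Ending inventory: 292 @ $13.00 + 385 @ $14.10 + 241 @ $13.70 + 74 @ $13.60 + 102 @ $16.60 + 9 @ $15.05 = $15,361.25

COGS = $9,801.75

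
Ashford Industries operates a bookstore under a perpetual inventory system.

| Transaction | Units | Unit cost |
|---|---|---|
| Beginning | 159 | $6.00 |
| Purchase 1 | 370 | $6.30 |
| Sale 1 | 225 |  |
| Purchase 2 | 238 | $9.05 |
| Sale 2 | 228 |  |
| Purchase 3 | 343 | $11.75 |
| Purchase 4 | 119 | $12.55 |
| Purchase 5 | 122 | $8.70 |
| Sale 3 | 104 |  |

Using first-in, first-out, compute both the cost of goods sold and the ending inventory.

COGS = $3,538.40; ending inventory = $8,485.60

Sale 1 (225) [FIFO — oldest first]: 159 @ $6.00 + 66 @ $6.30 = $1,369.80
Sale 2 (228) [FIFO — oldest first]: 228 @ $6.30 = $1,436.40
Sale 3 (104) [FIFO — oldest first]: 76 @ $6.30 + 28 @ $9.05 = $732.20
Total COGS = $1,369.80 + $1,436.40 + $732.20 = $3,538.40
Ending inventory: 210 @ $9.05 + 343 @ $11.75 + 119 @ $12.55 + 122 @ $8.70 = $8,485.60
Check: goods available $12,024.00 = COGS $3,538.40 + ending $8,485.60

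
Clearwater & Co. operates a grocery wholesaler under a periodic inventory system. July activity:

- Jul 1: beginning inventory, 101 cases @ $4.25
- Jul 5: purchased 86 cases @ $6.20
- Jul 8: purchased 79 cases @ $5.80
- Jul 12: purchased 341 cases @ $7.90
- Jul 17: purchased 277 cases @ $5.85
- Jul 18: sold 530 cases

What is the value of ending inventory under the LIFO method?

Jul 18, 530 sold [LIFO — newest first]: 277 @ $5.85 + 253 @ $7.90 = $3,619.15
Ending inventory: 101 @ $4.25 + 86 @ $6.20 + 79 @ $5.80 + 88 @ $7.90 = $2,115.85
Check: goods available $5,735.00 = COGS $3,619.15 + ending $2,115.85

Ending inventory = $2,115.85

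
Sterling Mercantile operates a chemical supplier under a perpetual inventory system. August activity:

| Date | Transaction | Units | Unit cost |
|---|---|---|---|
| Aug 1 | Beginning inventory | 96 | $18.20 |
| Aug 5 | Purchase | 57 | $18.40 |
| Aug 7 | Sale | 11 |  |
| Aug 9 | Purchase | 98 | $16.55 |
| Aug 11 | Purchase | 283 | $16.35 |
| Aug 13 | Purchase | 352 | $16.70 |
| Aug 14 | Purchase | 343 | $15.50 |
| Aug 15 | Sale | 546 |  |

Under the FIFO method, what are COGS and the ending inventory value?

Aug 7, 11 sold [FIFO — oldest first]: 11 @ $18.20 = $200.20
Aug 15, 546 sold [FIFO — oldest first]: 85 @ $18.20 + 57 @ $18.40 + 98 @ $16.55 + 283 @ $16.35 + 23 @ $16.70 = $9,228.85
Total COGS = $200.20 + $9,228.85 = $9,429.05
Ending inventory: 329 @ $16.70 + 343 @ $15.50 = $10,810.80

COGS = $9,429.05; ending inventory = $10,810.80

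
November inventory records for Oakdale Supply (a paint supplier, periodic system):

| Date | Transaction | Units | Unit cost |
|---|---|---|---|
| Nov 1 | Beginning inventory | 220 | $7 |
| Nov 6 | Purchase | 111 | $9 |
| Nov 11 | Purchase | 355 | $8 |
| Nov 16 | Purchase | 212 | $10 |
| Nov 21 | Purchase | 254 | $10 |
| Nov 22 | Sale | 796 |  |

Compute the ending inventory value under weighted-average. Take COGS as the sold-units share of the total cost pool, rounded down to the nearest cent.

Nov 22, sell 796: 796/1152 × $10,039.00 → $6,936.67
Ending inventory (cost pool remaining) = $3,102.33

Ending inventory = $3,102.33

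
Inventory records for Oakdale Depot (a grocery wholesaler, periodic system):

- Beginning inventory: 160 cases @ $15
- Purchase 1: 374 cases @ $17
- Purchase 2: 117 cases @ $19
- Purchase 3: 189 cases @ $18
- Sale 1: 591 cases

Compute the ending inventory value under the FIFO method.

Sale 1 (591) [FIFO — oldest first]: 160 @ $15 + 374 @ $17 + 57 @ $19 = $9,841
Ending inventory: 60 @ $19 + 189 @ $18 = $4,542

Ending inventory = $4,542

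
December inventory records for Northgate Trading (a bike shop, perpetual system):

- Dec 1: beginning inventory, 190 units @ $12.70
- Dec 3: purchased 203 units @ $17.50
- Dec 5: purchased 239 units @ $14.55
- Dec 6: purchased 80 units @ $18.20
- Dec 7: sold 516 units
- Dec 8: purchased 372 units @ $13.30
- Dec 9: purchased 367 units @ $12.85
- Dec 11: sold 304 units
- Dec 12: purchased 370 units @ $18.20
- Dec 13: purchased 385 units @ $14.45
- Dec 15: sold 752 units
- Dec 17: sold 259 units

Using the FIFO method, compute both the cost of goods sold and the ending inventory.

COGS = $27,441.00; ending inventory = $5,418.75

Dec 7, 516 sold [FIFO — oldest first]: 190 @ $12.70 + 203 @ $17.50 + 123 @ $14.55 = $7,755.15
Dec 11, 304 sold [FIFO — oldest first]: 116 @ $14.55 + 80 @ $18.20 + 108 @ $13.30 = $4,580.20
Dec 15, 752 sold [FIFO — oldest first]: 264 @ $13.30 + 367 @ $12.85 + 121 @ $18.20 = $10,429.35
Dec 17, 259 sold [FIFO — oldest first]: 249 @ $18.20 + 10 @ $14.45 = $4,676.30
Total COGS = $7,755.15 + $4,580.20 + $10,429.35 + $4,676.30 = $27,441.00
Ending inventory: 375 @ $14.45 = $5,418.75
Check: goods available $32,859.75 = COGS $27,441.00 + ending $5,418.75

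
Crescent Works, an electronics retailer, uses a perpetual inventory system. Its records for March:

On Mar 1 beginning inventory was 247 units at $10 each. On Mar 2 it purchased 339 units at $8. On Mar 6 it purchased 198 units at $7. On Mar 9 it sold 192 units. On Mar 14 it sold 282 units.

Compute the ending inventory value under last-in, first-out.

Ending inventory = $2,974

Mar 9, 192 sold [LIFO — newest first]: 192 @ $7 = $1,344
Mar 14, 282 sold [LIFO — newest first]: 6 @ $7 + 276 @ $8 = $2,250
Total COGS = $1,344 + $2,250 = $3,594
Ending inventory: 247 @ $10 + 63 @ $8 = $2,974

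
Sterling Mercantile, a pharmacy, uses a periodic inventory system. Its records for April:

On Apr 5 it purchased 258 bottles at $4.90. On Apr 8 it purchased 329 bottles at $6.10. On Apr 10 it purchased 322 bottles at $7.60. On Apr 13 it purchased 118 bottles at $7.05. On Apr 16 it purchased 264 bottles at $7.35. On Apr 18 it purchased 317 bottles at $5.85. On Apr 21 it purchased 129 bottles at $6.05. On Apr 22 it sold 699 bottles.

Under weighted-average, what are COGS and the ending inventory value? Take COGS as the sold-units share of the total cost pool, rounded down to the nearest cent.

Apr 22, sell 699: 699/1737 × $11,125.50 → $4,477.10
Ending inventory (cost pool remaining) = $6,648.40
Check: goods available $11,125.50 = COGS $4,477.10 + ending $6,648.40

COGS = $4,477.10; ending inventory = $6,648.40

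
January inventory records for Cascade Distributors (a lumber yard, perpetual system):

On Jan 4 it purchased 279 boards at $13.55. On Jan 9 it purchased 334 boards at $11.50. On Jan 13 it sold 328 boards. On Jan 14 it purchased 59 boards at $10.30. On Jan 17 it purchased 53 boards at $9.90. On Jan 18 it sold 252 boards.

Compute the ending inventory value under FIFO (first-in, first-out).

Jan 13, 328 sold [FIFO — oldest first]: 279 @ $13.55 + 49 @ $11.50 = $4,343.95
Jan 18, 252 sold [FIFO — oldest first]: 252 @ $11.50 = $2,898.00
Total COGS = $4,343.95 + $2,898.00 = $7,241.95
Ending inventory: 33 @ $11.50 + 59 @ $10.30 + 53 @ $9.90 = $1,511.90

Ending inventory = $1,511.90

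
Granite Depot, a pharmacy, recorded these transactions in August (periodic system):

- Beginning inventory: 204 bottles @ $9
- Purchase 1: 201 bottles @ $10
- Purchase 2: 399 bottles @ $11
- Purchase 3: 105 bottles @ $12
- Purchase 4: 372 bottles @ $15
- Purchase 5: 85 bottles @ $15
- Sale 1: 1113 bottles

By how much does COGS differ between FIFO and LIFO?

$1,469

FIFO COGS: 204 @ $9 + 201 @ $10 + 399 @ $11 + 105 @ $12 + 204 @ $15 = $12,555
LIFO COGS: 85 @ $15 + 372 @ $15 + 105 @ $12 + 399 @ $11 + 152 @ $10 = $14,024
Difference = |$12,555 − $14,024| = $1,469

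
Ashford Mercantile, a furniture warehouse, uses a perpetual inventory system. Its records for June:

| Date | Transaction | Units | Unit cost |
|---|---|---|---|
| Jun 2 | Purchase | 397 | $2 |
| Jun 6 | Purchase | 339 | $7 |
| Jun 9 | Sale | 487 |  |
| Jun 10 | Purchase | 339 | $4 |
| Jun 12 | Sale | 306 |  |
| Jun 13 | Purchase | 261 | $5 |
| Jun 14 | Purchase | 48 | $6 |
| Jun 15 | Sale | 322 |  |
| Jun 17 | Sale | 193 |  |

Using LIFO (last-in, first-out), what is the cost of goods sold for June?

COGS = $5,964

Jun 9, 487 sold [LIFO — newest first]: 339 @ $7 + 148 @ $2 = $2,669
Jun 12, 306 sold [LIFO — newest first]: 306 @ $4 = $1,224
Jun 15, 322 sold [LIFO — newest first]: 48 @ $6 + 261 @ $5 + 13 @ $4 = $1,645
Jun 17, 193 sold [LIFO — newest first]: 20 @ $4 + 173 @ $2 = $426
Total COGS = $2,669 + $1,224 + $1,645 + $426 = $5,964
Ending inventory: 76 @ $2 = $152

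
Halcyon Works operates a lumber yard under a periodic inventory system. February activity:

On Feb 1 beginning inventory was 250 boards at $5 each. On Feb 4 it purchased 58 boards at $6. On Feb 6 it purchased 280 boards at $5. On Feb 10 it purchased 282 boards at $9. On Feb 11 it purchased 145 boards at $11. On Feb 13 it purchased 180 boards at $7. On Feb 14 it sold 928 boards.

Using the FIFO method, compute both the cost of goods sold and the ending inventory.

Feb 14, 928 sold [FIFO — oldest first]: 250 @ $5 + 58 @ $6 + 280 @ $5 + 282 @ $9 + 58 @ $11 = $6,174
Ending inventory: 87 @ $11 + 180 @ $7 = $2,217

COGS = $6,174; ending inventory = $2,217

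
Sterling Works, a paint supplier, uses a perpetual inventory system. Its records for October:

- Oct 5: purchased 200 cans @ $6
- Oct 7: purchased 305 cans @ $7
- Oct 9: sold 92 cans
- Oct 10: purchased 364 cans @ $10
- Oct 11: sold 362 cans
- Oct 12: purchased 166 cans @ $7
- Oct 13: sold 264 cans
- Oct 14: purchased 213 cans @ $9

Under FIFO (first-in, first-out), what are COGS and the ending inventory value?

COGS = $5,465; ending inventory = $4,589

Oct 9, 92 sold [FIFO — oldest first]: 92 @ $6 = $552
Oct 11, 362 sold [FIFO — oldest first]: 108 @ $6 + 254 @ $7 = $2,426
Oct 13, 264 sold [FIFO — oldest first]: 51 @ $7 + 213 @ $10 = $2,487
Total COGS = $552 + $2,426 + $2,487 = $5,465
Ending inventory: 151 @ $10 + 166 @ $7 + 213 @ $9 = $4,589
Check: goods available $10,054 = COGS $5,465 + ending $4,589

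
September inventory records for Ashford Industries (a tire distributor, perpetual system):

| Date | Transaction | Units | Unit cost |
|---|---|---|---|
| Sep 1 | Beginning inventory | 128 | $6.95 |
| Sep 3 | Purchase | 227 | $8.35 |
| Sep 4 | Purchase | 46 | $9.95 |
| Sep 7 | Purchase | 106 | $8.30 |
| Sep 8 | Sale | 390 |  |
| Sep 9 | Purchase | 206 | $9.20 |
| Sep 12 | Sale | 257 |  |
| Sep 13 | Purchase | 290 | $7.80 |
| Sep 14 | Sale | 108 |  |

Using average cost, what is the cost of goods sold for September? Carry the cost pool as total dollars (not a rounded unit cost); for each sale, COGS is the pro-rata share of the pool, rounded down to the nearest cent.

After Sep 1: 128 on hand, pool $889.60 (≈ $6.9500 each)
After Sep 3: 355 on hand, pool $2,785.05 (≈ $7.8452 each)
After Sep 4: 401 on hand, pool $3,242.75 (≈ $8.0867 each)
After Sep 7: 507 on hand, pool $4,122.55 (≈ $8.1313 each)
Sep 8, sell 390: 390/507 × $4,122.55 → $3,171.19
After Sep 9: 323 on hand, pool $2,846.56 (≈ $8.8129 each)
Sep 12, sell 257: 257/323 × $2,846.56 → $2,264.90
After Sep 13: 356 on hand, pool $2,843.66 (≈ $7.9878 each)
Sep 14, sell 108: 108/356 × $2,843.66 → $862.68
Total COGS = $3,171.19 + $2,264.90 + $862.68 = $6,298.77
Ending inventory (cost pool remaining) = $1,980.98

COGS = $6,298.77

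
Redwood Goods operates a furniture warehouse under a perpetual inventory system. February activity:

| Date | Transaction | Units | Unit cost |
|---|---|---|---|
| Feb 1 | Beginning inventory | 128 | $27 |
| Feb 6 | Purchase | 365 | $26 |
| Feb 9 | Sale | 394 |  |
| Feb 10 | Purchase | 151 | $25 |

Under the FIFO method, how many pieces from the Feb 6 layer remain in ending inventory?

99

Feb 9, 394 sold [FIFO — oldest first]: 128 @ $27 + 266 @ $26 = $10,372
Ending inventory: 99 @ $26 + 151 @ $25 = $6,349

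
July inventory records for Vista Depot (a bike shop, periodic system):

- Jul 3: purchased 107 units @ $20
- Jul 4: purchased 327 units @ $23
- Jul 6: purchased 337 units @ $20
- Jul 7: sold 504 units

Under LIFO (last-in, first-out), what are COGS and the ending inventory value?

COGS = $10,581; ending inventory = $5,820

Jul 7, 504 sold [LIFO — newest first]: 337 @ $20 + 167 @ $23 = $10,581
Ending inventory: 107 @ $20 + 160 @ $23 = $5,820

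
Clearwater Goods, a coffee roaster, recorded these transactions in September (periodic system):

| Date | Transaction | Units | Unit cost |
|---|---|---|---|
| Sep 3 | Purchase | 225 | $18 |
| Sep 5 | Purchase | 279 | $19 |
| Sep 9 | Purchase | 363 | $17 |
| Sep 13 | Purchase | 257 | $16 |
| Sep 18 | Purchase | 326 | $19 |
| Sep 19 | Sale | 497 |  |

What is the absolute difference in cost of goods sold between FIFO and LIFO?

FIFO COGS: 225 @ $18 + 272 @ $19 = $9,218
LIFO COGS: 326 @ $19 + 171 @ $16 = $8,930
Difference = |$9,218 − $8,930| = $288

$288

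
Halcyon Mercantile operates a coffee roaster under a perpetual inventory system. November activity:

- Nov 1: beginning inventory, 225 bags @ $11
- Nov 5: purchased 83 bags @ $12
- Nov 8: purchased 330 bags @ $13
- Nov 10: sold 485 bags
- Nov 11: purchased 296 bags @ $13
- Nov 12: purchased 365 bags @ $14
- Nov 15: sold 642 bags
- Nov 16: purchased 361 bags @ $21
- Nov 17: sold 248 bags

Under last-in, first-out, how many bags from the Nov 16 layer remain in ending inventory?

113

Nov 10, 485 sold [LIFO — newest first]: 330 @ $13 + 83 @ $12 + 72 @ $11 = $6,078
Nov 15, 642 sold [LIFO — newest first]: 365 @ $14 + 277 @ $13 = $8,711
Nov 17, 248 sold [LIFO — newest first]: 248 @ $21 = $5,208
Total COGS = $6,078 + $8,711 + $5,208 = $19,997
Ending inventory: 153 @ $11 + 19 @ $13 + 113 @ $21 = $4,303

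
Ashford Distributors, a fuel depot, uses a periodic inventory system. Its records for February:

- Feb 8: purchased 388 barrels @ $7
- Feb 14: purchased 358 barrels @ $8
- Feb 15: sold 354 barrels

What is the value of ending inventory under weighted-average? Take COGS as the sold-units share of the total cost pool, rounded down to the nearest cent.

Feb 15, sell 354: 354/746 × $5,580.00 → $2,647.88
Ending inventory (cost pool remaining) = $2,932.12
Check: goods available $5,580.00 = COGS $2,647.88 + ending $2,932.12

Ending inventory = $2,932.12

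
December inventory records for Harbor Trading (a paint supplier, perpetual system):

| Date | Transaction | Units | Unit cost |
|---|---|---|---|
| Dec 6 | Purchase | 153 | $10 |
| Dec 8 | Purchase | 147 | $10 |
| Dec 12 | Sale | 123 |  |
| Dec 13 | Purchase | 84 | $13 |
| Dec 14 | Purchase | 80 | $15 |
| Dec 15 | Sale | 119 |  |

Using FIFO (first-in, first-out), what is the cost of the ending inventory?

Ending inventory = $2,872

Dec 12, 123 sold [FIFO — oldest first]: 123 @ $10 = $1,230
Dec 15, 119 sold [FIFO — oldest first]: 30 @ $10 + 89 @ $10 = $1,190
Total COGS = $1,230 + $1,190 = $2,420
Ending inventory: 58 @ $10 + 84 @ $13 + 80 @ $15 = $2,872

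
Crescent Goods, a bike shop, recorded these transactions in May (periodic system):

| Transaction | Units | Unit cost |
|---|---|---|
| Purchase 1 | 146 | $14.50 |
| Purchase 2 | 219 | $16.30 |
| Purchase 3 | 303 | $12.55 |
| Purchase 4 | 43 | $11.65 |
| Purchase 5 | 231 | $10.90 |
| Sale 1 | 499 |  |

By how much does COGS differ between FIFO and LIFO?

$1,525.80

FIFO COGS: 146 @ $14.50 + 219 @ $16.30 + 134 @ $12.55 = $7,368.40
LIFO COGS: 231 @ $10.90 + 43 @ $11.65 + 225 @ $12.55 = $5,842.60
Difference = |$7,368.40 − $5,842.60| = $1,525.80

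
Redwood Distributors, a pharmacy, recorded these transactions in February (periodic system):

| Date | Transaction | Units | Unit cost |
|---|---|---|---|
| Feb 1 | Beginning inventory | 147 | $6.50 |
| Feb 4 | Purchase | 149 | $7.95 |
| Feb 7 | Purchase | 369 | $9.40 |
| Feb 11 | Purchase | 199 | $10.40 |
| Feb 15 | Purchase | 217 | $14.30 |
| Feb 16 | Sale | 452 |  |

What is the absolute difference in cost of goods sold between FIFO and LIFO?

FIFO COGS: 147 @ $6.50 + 149 @ $7.95 + 156 @ $9.40 = $3,606.45
LIFO COGS: 217 @ $14.30 + 199 @ $10.40 + 36 @ $9.40 = $5,511.10
Difference = |$3,606.45 − $5,511.10| = $1,904.65

$1,904.65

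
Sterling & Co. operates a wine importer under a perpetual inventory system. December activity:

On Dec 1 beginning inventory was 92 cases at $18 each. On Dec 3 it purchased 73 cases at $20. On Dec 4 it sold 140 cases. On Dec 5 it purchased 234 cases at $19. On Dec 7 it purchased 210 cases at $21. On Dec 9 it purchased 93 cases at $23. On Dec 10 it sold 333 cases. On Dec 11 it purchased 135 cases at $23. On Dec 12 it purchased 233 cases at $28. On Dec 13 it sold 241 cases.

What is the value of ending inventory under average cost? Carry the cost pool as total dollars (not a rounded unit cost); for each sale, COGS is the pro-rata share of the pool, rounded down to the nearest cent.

After Dec 1: 92 on hand, pool $1,656.00 (≈ $18.0000 each)
After Dec 3: 165 on hand, pool $3,116.00 (≈ $18.8848 each)
Dec 4, sell 140: 140/165 × $3,116.00 → $2,643.87
After Dec 5: 259 on hand, pool $4,918.13 (≈ $18.9889 each)
After Dec 7: 469 on hand, pool $9,328.13 (≈ $19.8894 each)
After Dec 9: 562 on hand, pool $11,467.13 (≈ $20.4041 each)
Dec 10, sell 333: 333/562 × $11,467.13 → $6,794.58
After Dec 11: 364 on hand, pool $7,777.55 (≈ $21.3669 each)
After Dec 12: 597 on hand, pool $14,301.55 (≈ $23.9557 each)
Dec 13, sell 241: 241/597 × $14,301.55 → $5,773.32
Total COGS = $2,643.87 + $6,794.58 + $5,773.32 = $15,211.77
Ending inventory (cost pool remaining) = $8,528.23
Check: goods available $23,740.00 = COGS $15,211.77 + ending $8,528.23

Ending inventory = $8,528.23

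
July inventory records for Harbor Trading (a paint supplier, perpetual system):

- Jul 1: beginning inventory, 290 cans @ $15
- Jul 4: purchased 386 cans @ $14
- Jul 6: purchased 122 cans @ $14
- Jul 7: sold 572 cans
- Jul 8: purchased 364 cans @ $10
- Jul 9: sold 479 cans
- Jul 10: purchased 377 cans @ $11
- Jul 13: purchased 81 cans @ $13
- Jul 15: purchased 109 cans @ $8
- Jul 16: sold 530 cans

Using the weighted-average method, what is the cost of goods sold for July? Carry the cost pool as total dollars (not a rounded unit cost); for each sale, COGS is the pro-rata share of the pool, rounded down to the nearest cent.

After Jul 1: 290 on hand, pool $4,350.00 (≈ $15.0000 each)
After Jul 4: 676 on hand, pool $9,754.00 (≈ $14.4290 each)
After Jul 6: 798 on hand, pool $11,462.00 (≈ $14.3634 each)
Jul 7, sell 572: 572/798 × $11,462.00 → $8,215.86
After Jul 8: 590 on hand, pool $6,886.14 (≈ $11.6714 each)
Jul 9, sell 479: 479/590 × $6,886.14 → $5,590.61
After Jul 10: 488 on hand, pool $5,442.53 (≈ $11.1527 each)
After Jul 13: 569 on hand, pool $6,495.53 (≈ $11.4157 each)
After Jul 15: 678 on hand, pool $7,367.53 (≈ $10.8666 each)
Jul 16, sell 530: 530/678 × $7,367.53 → $5,759.27
Total COGS = $8,215.86 + $5,590.61 + $5,759.27 = $19,565.74
Ending inventory (cost pool remaining) = $1,608.26

COGS = $19,565.74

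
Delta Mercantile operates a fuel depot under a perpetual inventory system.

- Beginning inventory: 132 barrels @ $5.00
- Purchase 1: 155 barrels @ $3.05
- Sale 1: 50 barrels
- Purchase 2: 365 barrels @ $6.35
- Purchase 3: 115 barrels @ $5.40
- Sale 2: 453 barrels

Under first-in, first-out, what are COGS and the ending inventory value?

COGS = $2,504.35; ending inventory = $1,567.15

Sale 1 (50) [FIFO — oldest first]: 50 @ $5.00 = $250.00
Sale 2 (453) [FIFO — oldest first]: 82 @ $5.00 + 155 @ $3.05 + 216 @ $6.35 = $2,254.35
Total COGS = $250.00 + $2,254.35 = $2,504.35
Ending inventory: 149 @ $6.35 + 115 @ $5.40 = $1,567.15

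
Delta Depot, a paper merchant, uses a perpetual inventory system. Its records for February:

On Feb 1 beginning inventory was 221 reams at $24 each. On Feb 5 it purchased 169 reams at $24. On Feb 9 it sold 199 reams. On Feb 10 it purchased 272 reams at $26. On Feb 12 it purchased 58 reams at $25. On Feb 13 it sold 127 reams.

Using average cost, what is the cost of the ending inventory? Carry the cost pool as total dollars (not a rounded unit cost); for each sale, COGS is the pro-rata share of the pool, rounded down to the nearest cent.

After Feb 1: 221 on hand, pool $5,304.00 (≈ $24.0000 each)
After Feb 5: 390 on hand, pool $9,360.00 (≈ $24.0000 each)
Feb 9, sell 199: 199/390 × $9,360.00 → $4,776.00
After Feb 10: 463 on hand, pool $11,656.00 (≈ $25.1749 each)
After Feb 12: 521 on hand, pool $13,106.00 (≈ $25.1555 each)
Feb 13, sell 127: 127/521 × $13,106.00 → $3,194.74
Total COGS = $4,776.00 + $3,194.74 = $7,970.74
Ending inventory (cost pool remaining) = $9,911.26
Check: goods available $17,882.00 = COGS $7,970.74 + ending $9,911.26

Ending inventory = $9,911.26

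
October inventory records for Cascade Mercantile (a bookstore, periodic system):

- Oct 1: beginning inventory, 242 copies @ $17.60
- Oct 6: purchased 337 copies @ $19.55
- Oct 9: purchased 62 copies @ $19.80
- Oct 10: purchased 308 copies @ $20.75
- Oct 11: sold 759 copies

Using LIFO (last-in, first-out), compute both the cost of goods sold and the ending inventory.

COGS = $15,122.15; ending inventory = $3,344.00

Oct 11, 759 sold [LIFO — newest first]: 308 @ $20.75 + 62 @ $19.80 + 337 @ $19.55 + 52 @ $17.60 = $15,122.15
Ending inventory: 190 @ $17.60 = $3,344.00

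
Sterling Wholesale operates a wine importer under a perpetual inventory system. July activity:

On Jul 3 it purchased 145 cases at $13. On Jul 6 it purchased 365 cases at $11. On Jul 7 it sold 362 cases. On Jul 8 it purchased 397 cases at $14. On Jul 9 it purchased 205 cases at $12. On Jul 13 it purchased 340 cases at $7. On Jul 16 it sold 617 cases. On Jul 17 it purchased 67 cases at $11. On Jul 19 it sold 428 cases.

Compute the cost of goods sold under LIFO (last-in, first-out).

COGS = $15,579

Jul 7, 362 sold [LIFO — newest first]: 362 @ $11 = $3,982
Jul 16, 617 sold [LIFO — newest first]: 340 @ $7 + 205 @ $12 + 72 @ $14 = $5,848
Jul 19, 428 sold [LIFO — newest first]: 67 @ $11 + 325 @ $14 + 3 @ $11 + 33 @ $13 = $5,749
Total COGS = $3,982 + $5,848 + $5,749 = $15,579
Ending inventory: 112 @ $13 = $1,456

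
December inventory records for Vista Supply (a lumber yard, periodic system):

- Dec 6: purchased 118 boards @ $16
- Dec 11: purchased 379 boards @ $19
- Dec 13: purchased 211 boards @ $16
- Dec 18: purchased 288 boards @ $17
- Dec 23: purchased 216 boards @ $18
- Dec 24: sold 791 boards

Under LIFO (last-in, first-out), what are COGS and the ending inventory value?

COGS = $13,604; ending inventory = $7,645

Dec 24, 791 sold [LIFO — newest first]: 216 @ $18 + 288 @ $17 + 211 @ $16 + 76 @ $19 = $13,604
Ending inventory: 118 @ $16 + 303 @ $19 = $7,645
Check: goods available $21,249 = COGS $13,604 + ending $7,645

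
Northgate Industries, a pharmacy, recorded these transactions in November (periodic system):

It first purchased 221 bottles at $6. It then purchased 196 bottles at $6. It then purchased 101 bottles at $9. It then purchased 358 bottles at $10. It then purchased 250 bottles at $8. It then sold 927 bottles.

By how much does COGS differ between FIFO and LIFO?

FIFO COGS: 221 @ $6 + 196 @ $6 + 101 @ $9 + 358 @ $10 + 51 @ $8 = $7,399
LIFO COGS: 250 @ $8 + 358 @ $10 + 101 @ $9 + 196 @ $6 + 22 @ $6 = $7,797
Difference = |$7,399 − $7,797| = $398

$398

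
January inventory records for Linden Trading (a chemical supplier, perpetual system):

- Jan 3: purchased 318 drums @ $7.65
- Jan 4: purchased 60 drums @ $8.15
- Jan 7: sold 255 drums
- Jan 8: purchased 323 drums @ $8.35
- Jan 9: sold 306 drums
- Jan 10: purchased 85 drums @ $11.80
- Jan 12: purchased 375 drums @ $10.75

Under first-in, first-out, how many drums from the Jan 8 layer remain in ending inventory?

140

Jan 7, 255 sold [FIFO — oldest first]: 255 @ $7.65 = $1,950.75
Jan 9, 306 sold [FIFO — oldest first]: 63 @ $7.65 + 60 @ $8.15 + 183 @ $8.35 = $2,499.00
Total COGS = $1,950.75 + $2,499.00 = $4,449.75
Ending inventory: 140 @ $8.35 + 85 @ $11.80 + 375 @ $10.75 = $6,203.25
Check: goods available $10,653.00 = COGS $4,449.75 + ending $6,203.25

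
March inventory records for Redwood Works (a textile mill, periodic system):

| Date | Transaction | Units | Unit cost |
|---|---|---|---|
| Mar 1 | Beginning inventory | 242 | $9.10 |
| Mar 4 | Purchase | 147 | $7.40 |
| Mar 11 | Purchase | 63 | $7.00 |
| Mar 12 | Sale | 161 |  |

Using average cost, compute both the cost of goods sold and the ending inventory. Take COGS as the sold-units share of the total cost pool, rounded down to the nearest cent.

COGS = $1,328.96; ending inventory = $2,402.04

Mar 12, sell 161: 161/452 × $3,731.00 → $1,328.96
Ending inventory (cost pool remaining) = $2,402.04
Check: goods available $3,731.00 = COGS $1,328.96 + ending $2,402.04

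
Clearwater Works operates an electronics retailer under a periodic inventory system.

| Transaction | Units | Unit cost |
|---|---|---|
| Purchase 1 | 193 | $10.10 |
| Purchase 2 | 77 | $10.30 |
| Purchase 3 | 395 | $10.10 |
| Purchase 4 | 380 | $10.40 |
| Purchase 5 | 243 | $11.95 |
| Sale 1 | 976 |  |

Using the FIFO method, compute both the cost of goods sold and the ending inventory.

Sale 1 (976) [FIFO — oldest first]: 193 @ $10.10 + 77 @ $10.30 + 395 @ $10.10 + 311 @ $10.40 = $9,966.30
Ending inventory: 69 @ $10.40 + 243 @ $11.95 = $3,621.45

COGS = $9,966.30; ending inventory = $3,621.45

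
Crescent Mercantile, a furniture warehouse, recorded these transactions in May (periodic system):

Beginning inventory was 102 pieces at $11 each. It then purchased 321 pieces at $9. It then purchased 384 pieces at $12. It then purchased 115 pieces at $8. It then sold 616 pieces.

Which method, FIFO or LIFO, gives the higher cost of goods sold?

LIFO

FIFO COGS: 102 @ $11 + 321 @ $9 + 193 @ $12 = $6,327
LIFO COGS: 115 @ $8 + 384 @ $12 + 117 @ $9 = $6,581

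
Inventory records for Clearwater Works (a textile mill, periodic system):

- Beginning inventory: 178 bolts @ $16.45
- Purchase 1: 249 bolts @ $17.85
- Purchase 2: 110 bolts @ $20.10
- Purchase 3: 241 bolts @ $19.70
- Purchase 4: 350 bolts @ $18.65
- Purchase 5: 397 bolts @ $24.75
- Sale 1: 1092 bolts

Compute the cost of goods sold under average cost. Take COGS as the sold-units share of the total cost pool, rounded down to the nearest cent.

COGS = $21,972.25

Sale 1, sell 1092: 1092/1525 × $30,684.70 → $21,972.25
Ending inventory (cost pool remaining) = $8,712.45
Check: goods available $30,684.70 = COGS $21,972.25 + ending $8,712.45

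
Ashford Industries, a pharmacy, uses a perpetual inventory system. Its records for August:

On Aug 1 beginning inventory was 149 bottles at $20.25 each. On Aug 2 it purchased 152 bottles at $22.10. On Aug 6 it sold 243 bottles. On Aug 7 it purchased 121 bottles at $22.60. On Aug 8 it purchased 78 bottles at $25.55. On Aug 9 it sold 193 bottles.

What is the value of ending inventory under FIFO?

Aug 6, 243 sold [FIFO — oldest first]: 149 @ $20.25 + 94 @ $22.10 = $5,094.65
Aug 9, 193 sold [FIFO — oldest first]: 58 @ $22.10 + 121 @ $22.60 + 14 @ $25.55 = $4,374.10
Total COGS = $5,094.65 + $4,374.10 = $9,468.75
Ending inventory: 64 @ $25.55 = $1,635.20

Ending inventory = $1,635.20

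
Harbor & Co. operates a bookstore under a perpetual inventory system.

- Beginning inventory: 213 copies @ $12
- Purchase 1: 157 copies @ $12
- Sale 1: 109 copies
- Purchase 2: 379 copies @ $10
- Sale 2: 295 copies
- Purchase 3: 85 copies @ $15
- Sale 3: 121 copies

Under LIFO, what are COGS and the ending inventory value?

Sale 1 (109) [LIFO — newest first]: 109 @ $12 = $1,308
Sale 2 (295) [LIFO — newest first]: 295 @ $10 = $2,950
Sale 3 (121) [LIFO — newest first]: 85 @ $15 + 36 @ $10 = $1,635
Total COGS = $1,308 + $2,950 + $1,635 = $5,893
Ending inventory: 213 @ $12 + 48 @ $12 + 48 @ $10 = $3,612

COGS = $5,893; ending inventory = $3,612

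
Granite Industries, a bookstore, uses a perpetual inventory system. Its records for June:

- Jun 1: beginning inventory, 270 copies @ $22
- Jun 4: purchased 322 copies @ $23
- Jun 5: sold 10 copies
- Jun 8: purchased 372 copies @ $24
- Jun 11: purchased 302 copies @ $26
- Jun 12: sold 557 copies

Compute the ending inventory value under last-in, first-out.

Ending inventory = $15,924

Jun 5, 10 sold [LIFO — newest first]: 10 @ $23 = $230
Jun 12, 557 sold [LIFO — newest first]: 302 @ $26 + 255 @ $24 = $13,972
Total COGS = $230 + $13,972 = $14,202
Ending inventory: 270 @ $22 + 312 @ $23 + 117 @ $24 = $15,924
Check: goods available $30,126 = COGS $14,202 + ending $15,924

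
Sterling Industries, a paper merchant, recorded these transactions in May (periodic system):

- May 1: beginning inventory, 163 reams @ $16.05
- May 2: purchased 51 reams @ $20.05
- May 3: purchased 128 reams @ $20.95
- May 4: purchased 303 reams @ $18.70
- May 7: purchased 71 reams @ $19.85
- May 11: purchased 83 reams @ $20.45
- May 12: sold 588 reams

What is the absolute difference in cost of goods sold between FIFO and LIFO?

FIFO COGS: 163 @ $16.05 + 51 @ $20.05 + 128 @ $20.95 + 246 @ $18.70 = $10,920.50
LIFO COGS: 83 @ $20.45 + 71 @ $19.85 + 303 @ $18.70 + 128 @ $20.95 + 3 @ $20.05 = $11,514.55
Difference = |$10,920.50 − $11,514.55| = $594.05

$594.05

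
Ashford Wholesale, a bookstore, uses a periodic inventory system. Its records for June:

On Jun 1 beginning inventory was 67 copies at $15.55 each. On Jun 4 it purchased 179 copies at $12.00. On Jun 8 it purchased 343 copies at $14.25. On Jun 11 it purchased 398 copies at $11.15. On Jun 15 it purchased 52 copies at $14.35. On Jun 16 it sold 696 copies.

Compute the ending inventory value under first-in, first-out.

Ending inventory = $3,990.85

Jun 16, 696 sold [FIFO — oldest first]: 67 @ $15.55 + 179 @ $12.00 + 343 @ $14.25 + 107 @ $11.15 = $9,270.65
Ending inventory: 291 @ $11.15 + 52 @ $14.35 = $3,990.85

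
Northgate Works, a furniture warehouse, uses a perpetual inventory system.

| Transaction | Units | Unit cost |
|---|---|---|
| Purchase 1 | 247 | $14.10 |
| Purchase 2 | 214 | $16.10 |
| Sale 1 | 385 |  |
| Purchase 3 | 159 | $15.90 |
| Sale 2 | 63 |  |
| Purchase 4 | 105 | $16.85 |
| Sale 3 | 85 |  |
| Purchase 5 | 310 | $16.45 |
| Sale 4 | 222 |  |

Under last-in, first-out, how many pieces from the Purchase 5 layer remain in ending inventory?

Sale 1 (385) [LIFO — newest first]: 214 @ $16.10 + 171 @ $14.10 = $5,856.50
Sale 2 (63) [LIFO — newest first]: 63 @ $15.90 = $1,001.70
Sale 3 (85) [LIFO — newest first]: 85 @ $16.85 = $1,432.25
Sale 4 (222) [LIFO — newest first]: 222 @ $16.45 = $3,651.90
Total COGS = $5,856.50 + $1,001.70 + $1,432.25 + $3,651.90 = $11,942.35
Ending inventory: 76 @ $14.10 + 96 @ $15.90 + 20 @ $16.85 + 88 @ $16.45 = $4,382.60

88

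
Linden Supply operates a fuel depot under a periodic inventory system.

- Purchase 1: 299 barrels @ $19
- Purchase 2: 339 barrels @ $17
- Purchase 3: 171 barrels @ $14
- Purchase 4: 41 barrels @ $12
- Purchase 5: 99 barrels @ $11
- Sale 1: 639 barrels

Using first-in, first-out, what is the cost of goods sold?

Sale 1 (639) [FIFO — oldest first]: 299 @ $19 + 339 @ $17 + 1 @ $14 = $11,458
Ending inventory: 170 @ $14 + 41 @ $12 + 99 @ $11 = $3,961

COGS = $11,458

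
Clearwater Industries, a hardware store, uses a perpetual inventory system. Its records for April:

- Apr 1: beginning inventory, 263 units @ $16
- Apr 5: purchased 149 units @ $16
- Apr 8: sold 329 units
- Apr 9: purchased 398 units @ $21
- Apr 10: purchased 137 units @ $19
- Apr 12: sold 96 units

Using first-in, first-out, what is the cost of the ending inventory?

Ending inventory = $10,688

Apr 8, 329 sold [FIFO — oldest first]: 263 @ $16 + 66 @ $16 = $5,264
Apr 12, 96 sold [FIFO — oldest first]: 83 @ $16 + 13 @ $21 = $1,601
Total COGS = $5,264 + $1,601 = $6,865
Ending inventory: 385 @ $21 + 137 @ $19 = $10,688
Check: goods available $17,553 = COGS $6,865 + ending $10,688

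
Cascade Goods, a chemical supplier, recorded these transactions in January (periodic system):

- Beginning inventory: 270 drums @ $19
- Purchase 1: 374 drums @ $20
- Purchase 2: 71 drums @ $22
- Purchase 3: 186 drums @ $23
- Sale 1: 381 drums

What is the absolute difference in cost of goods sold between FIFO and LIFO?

FIFO COGS: 270 @ $19 + 111 @ $20 = $7,350
LIFO COGS: 186 @ $23 + 71 @ $22 + 124 @ $20 = $8,320
Difference = |$7,350 − $8,320| = $970

$970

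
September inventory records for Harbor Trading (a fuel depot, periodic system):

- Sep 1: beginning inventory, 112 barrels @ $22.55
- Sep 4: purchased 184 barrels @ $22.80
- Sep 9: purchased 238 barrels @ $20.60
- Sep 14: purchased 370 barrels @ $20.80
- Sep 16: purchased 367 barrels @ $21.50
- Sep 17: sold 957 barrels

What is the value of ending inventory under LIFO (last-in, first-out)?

Ending inventory = $7,091.60

Sep 17, 957 sold [LIFO — newest first]: 367 @ $21.50 + 370 @ $20.80 + 220 @ $20.60 = $20,118.50
Ending inventory: 112 @ $22.55 + 184 @ $22.80 + 18 @ $20.60 = $7,091.60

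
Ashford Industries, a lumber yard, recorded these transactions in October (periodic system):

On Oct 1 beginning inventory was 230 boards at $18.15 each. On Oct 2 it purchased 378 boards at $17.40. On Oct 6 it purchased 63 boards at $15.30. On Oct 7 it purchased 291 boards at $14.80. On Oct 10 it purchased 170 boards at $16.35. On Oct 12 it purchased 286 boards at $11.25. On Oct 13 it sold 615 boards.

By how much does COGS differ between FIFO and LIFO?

FIFO COGS: 230 @ $18.15 + 378 @ $17.40 + 7 @ $15.30 = $10,858.80
LIFO COGS: 286 @ $11.25 + 170 @ $16.35 + 159 @ $14.80 = $8,350.20
Difference = |$10,858.80 − $8,350.20| = $2,508.60

$2,508.60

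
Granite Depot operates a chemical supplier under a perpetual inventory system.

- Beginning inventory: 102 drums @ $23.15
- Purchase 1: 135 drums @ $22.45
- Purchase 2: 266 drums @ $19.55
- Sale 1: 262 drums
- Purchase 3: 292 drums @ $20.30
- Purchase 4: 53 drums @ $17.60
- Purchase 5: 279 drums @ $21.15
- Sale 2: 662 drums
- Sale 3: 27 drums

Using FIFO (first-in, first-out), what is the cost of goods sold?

COGS = $19,631.20

Sale 1 (262) [FIFO — oldest first]: 102 @ $23.15 + 135 @ $22.45 + 25 @ $19.55 = $5,880.80
Sale 2 (662) [FIFO — oldest first]: 241 @ $19.55 + 292 @ $20.30 + 53 @ $17.60 + 76 @ $21.15 = $13,179.35
Sale 3 (27) [FIFO — oldest first]: 27 @ $21.15 = $571.05
Total COGS = $5,880.80 + $13,179.35 + $571.05 = $19,631.20
Ending inventory: 176 @ $21.15 = $3,722.40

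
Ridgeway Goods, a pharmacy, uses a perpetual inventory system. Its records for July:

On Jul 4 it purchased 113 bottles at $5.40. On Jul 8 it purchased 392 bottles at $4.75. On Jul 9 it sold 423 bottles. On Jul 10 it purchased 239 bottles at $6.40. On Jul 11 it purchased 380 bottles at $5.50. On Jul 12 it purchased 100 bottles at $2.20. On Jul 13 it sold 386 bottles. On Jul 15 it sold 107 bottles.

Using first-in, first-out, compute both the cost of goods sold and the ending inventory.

COGS = $4,947.80; ending inventory = $1,364.00

Jul 9, 423 sold [FIFO — oldest first]: 113 @ $5.40 + 310 @ $4.75 = $2,082.70
Jul 13, 386 sold [FIFO — oldest first]: 82 @ $4.75 + 239 @ $6.40 + 65 @ $5.50 = $2,276.60
Jul 15, 107 sold [FIFO — oldest first]: 107 @ $5.50 = $588.50
Total COGS = $2,082.70 + $2,276.60 + $588.50 = $4,947.80
Ending inventory: 208 @ $5.50 + 100 @ $2.20 = $1,364.00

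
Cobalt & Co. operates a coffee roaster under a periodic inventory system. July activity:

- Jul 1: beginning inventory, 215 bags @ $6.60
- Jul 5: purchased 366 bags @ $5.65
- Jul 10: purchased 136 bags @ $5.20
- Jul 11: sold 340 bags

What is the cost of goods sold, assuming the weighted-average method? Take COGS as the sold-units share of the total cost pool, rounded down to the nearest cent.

COGS = $1,988.83

Jul 11, sell 340: 340/717 × $4,194.10 → $1,988.83
Ending inventory (cost pool remaining) = $2,205.27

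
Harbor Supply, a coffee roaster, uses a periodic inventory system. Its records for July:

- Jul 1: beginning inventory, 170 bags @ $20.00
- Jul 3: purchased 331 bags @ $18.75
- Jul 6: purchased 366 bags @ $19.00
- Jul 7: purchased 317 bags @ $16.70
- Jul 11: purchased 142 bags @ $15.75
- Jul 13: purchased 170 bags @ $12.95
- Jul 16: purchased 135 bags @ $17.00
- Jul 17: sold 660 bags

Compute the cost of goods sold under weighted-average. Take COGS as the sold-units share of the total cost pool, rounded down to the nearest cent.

Jul 17, sell 660: 660/1631 × $28,587.15 → $11,568.06
Ending inventory (cost pool remaining) = $17,019.09

COGS = $11,568.06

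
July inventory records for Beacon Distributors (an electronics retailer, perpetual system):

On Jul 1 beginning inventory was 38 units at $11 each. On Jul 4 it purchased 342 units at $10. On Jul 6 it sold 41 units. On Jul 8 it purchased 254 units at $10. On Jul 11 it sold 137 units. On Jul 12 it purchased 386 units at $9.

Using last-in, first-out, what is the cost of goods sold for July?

COGS = $1,780

Jul 6, 41 sold [LIFO — newest first]: 41 @ $10 = $410
Jul 11, 137 sold [LIFO — newest first]: 137 @ $10 = $1,370
Total COGS = $410 + $1,370 = $1,780
Ending inventory: 38 @ $11 + 301 @ $10 + 117 @ $10 + 386 @ $9 = $8,072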